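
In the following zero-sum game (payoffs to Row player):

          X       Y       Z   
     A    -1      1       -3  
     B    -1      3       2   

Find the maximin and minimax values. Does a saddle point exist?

Maximin = -1, Minimax = -1, Saddle: True

Work:
Row minimums: [-3, -1] → maximin = -1
Column maximums: [-1, 3, 2] → minimax = -1
Saddle point exists! Game value = -1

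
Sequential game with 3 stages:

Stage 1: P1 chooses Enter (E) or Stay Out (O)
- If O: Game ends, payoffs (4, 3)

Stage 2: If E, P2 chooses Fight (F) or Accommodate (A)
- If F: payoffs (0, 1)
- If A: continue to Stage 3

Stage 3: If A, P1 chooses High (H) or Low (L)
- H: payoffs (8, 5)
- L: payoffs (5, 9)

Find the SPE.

SPE: (E, A, H); Outcome (8, 5)

Work:
Stage 3: P1 chooses H (8 vs 5)
Stage 2: P2: F->1, A->5 (anticipating H). Choose A
Stage 1: P1: O->4, E->8 (anticipating A, H). Choose E
SPE path: E -> A -> H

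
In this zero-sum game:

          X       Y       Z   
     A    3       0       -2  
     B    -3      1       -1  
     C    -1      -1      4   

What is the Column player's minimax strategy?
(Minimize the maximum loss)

Column should play Y, value = 1

Work:
Column player minimizes Row's maximum payoff:
Column X: max payoff to Row = 3
Column Y: max payoff to Row = 1
Column Z: max payoff to Row = 4
Minimum is 1, achieved by column Y.
Minimax strategy: Y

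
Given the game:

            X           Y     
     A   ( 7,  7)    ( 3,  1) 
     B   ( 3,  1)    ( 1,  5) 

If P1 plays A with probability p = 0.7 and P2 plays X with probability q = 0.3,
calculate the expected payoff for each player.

E[P1] = 3.42, E[P2] = 3.1

Work:
E[P1] = p·q·π₁(A,X) + p·(1-q)·π₁(A,Y) + (1-p)·q·π₁(B,X) + (1-p)·(1-q)·π₁(B,Y)
= 0.7·0.3·7 + 0.7·0.7·3 + 0.3·0.3·3 + 0.3·0.7·1
= 3.42

E[P2] = 3.1 (similar calculation)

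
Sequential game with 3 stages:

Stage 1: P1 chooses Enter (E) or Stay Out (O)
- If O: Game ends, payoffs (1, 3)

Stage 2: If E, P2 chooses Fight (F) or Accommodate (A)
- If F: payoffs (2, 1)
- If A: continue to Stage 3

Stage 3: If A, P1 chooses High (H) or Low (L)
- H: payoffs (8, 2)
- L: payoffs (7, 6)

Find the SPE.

SPE: (E, A, H); Outcome (8, 2)

Work:
Stage 3: P1 chooses H (8 vs 7)
Stage 2: P2: F->1, A->2 (anticipating H). Choose A
Stage 1: P1: O->1, E->8 (anticipating A, H). Choose E
SPE path: E -> A -> H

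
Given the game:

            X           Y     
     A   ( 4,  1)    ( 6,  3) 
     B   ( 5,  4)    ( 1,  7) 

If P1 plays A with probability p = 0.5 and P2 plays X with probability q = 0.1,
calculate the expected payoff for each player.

E[P1] = 3.6, E[P2] = 4.75

Work:
E[P1] = p·q·π₁(A,X) + p·(1-q)·π₁(A,Y) + (1-p)·q·π₁(B,X) + (1-p)·(1-q)·π₁(B,Y)
= 0.5·0.1·4 + 0.5·0.9·6 + 0.5·0.1·5 + 0.5·0.9·1
= 3.6

E[P2] = 4.75 (similar calculation)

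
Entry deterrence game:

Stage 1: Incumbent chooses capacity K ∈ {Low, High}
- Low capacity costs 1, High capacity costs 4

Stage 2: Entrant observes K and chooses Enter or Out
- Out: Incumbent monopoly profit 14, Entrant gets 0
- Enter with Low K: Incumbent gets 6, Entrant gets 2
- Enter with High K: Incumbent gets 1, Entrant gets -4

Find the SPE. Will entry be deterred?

SPE: (High, Enter|Low, Out|High); Entry deterred. Incumbent net profit = 10

Work:
After Low K: Entrant enters (2 > 0)
After High K: Entrant stays out (-4 < 0)
Incumbent: Low → 6−1=5, High → 14−4=10
Incumbent chooses High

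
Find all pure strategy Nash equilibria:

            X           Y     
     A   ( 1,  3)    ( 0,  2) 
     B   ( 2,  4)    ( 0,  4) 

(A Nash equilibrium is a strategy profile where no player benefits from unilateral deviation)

Nash equilibrium: (B, X), (B, Y)

Work:
Best responses:
  P1 vs X: payoffs [1, 2] → best response B (payoff 2)
  P1 vs Y: payoffs [0, 0] → best response A/B (payoff 0)
  P2 vs A: payoffs [3, 2] → best response X (payoff 3)
  P2 vs B: payoffs [4, 4] → best response X/Y (payoff 4)
Mutual best responses: (B,X), (B,Y) → Nash equilibria.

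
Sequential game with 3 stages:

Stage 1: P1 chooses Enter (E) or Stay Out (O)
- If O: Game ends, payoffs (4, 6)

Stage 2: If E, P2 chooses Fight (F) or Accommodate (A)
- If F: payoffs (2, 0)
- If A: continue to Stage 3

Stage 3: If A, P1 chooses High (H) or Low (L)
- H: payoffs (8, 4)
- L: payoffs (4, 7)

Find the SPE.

SPE: (E, A, H); Outcome (8, 4)

Work:
Stage 3: P1 chooses H (8 vs 4)
Stage 2: P2: F->0, A->4 (anticipating H). Choose A
Stage 1: P1: O->4, E->8 (anticipating A, H). Choose E
SPE path: E -> A -> H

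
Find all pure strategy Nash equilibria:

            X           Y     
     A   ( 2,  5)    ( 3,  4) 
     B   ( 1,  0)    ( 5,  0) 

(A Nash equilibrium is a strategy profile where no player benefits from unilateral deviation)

Nash equilibrium: (A, X), (B, Y)

Work:
Best responses:
  P1 vs X: payoffs [2, 1] → best response A (payoff 2)
  P1 vs Y: payoffs [3, 5] → best response B (payoff 5)
  P2 vs A: payoffs [5, 4] → best response X (payoff 5)
  P2 vs B: payoffs [0, 0] → best response X/Y (payoff 0)
Mutual best responses: (A,X), (B,Y) → Nash equilibria.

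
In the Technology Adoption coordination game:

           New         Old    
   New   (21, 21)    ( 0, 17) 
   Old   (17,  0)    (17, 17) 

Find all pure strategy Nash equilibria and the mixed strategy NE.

Pure NE: (New, New) and (Old, Old); Mixed NE: p = 0.8095, q = 0.8095

Work:
Check pure NE:
(New, New): (21, 21) - no unilateral deviation beneficial
(Old, Old): (17, 17) - no unilateral deviation beneficial
Mixed NE: P1 plays New with p = 0.8095, P2 plays New with q = 0.8095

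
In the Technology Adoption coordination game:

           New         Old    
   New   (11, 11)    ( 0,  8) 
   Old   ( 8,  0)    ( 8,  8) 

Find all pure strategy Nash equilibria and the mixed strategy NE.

Pure NE: (New, New) and (Old, Old); Mixed NE: p = 0.7273, q = 0.7273

Work:
Check pure NE:
(New, New): (11, 11) - no unilateral deviation beneficial
(Old, Old): (8, 8) - no unilateral deviation beneficial
Mixed NE: P1 plays New with p = 0.7273, P2 plays New with q = 0.7273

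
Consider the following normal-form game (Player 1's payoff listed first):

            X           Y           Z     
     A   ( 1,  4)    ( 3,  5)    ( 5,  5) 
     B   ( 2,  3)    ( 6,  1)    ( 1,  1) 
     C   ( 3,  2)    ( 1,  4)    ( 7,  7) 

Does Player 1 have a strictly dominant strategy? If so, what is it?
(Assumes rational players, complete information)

No strictly dominant strategy exists for Player 1

Work:
A strategy strictly dominates another if it gives a strictly higher payoff against every opponent action. Compare each pair of P1's strategies column-by-column:
  A vs B: [1 vs 2, 3 vs 6, 5 vs 1] → A does not strictly dominate B (column X: 1 ≤ 2)
  A vs C: [1 vs 3, 3 vs 1, 5 vs 7] → A does not strictly dominate C (column X: 1 ≤ 3)
  B vs A: [2 vs 1, 6 vs 3, 1 vs 5] → B does not strictly dominate A (column Z: 1 ≤ 5)
  B vs C: [2 vs 3, 6 vs 1, 1 vs 7] → B does not strictly dominate C (column X: 2 ≤ 3)
  C vs A: [3 vs 1, 1 vs 3, 7 vs 5] → C does not strictly dominate A (column Y: 1 ≤ 3)
  C vs B: [3 vs 2, 1 vs 6, 7 vs 1] → C does not strictly dominate B (column Y: 1 ≤ 6)
No single strategy strictly dominates all others → no strictly dominant strategy.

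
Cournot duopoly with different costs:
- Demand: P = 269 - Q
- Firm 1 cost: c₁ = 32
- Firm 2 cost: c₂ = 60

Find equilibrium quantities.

q₁* = 88.33, q₂* = 60.33

Work:
Reaction: q₁ = (269 - 32 - q₂)/2
Reaction: q₂ = (269 - 60 - q₁)/2
Solve simultaneously:
q₁* = (269 - 2×32 + 60)/3 = 88.33
q₂* = (269 - 2×60 + 32)/3 = 60.33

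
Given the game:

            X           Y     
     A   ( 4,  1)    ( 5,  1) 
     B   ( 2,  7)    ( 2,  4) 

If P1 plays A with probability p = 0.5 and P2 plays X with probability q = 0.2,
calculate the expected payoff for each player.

E[P1] = 3.4, E[P2] = 2.8

Work:
E[P1] = p·q·π₁(A,X) + p·(1-q)·π₁(A,Y) + (1-p)·q·π₁(B,X) + (1-p)·(1-q)·π₁(B,Y)
= 0.5·0.2·4 + 0.5·0.8·5 + 0.5·0.2·2 + 0.5·0.8·2
= 3.4

E[P2] = 2.8 (similar calculation)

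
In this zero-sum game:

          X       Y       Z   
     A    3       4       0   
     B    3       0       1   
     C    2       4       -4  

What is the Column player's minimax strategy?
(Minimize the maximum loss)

Column should play Z, value = 1

Work:
Column player minimizes Row's maximum payoff:
Column X: max payoff to Row = 3
Column Y: max payoff to Row = 4
Column Z: max payoff to Row = 1
Minimum is 1, achieved by column Z.
Minimax strategy: Z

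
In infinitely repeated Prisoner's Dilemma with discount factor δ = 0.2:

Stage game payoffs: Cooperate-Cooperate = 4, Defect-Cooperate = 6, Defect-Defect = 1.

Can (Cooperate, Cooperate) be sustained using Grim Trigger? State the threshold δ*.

δ* = 0.4; since δ = 0.2 < 0.4, cooperation cannot be sustained

Work:
For Grim Trigger:
Cooperate forever: 4/(1-δ)
Defect then punished: 6 + 1·δ/(1-δ)
Need: 4/(1-δ) ≥ 6 + 1·δ/(1-δ)
Solving: δ ≥ (T-R)/(T-P) = (6-4)/(6-1) = 0.4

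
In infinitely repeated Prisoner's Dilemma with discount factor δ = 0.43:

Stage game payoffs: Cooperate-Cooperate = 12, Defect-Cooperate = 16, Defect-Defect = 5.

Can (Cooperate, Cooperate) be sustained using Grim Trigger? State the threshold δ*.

δ* = 0.3636; since δ = 0.43 ≥ 0.3636, cooperation can be sustained

Work:
For Grim Trigger:
Cooperate forever: 12/(1-δ)
Defect then punished: 16 + 5·δ/(1-δ)
Need: 12/(1-δ) ≥ 16 + 5·δ/(1-δ)
Solving: δ ≥ (T-R)/(T-P) = (16-12)/(16-5) = 0.3636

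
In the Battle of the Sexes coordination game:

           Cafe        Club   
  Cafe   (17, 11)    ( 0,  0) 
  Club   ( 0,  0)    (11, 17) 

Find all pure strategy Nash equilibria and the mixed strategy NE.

Pure NE: (Cafe, Cafe) and (Club, Club); Mixed NE: p = 0.6071, q = 0.3929

Work:
Check pure NE:
(Cafe, Cafe): (17, 11) - no unilateral deviation beneficial
(Club, Club): (11, 17) - no unilateral deviation beneficial
Mixed NE: P1 plays Cafe with p = 0.6071, P2 plays Cafe with q = 0.3929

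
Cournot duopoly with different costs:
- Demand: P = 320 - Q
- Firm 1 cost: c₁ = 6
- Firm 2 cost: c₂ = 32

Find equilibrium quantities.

q₁* = 113.33, q₂* = 87.33

Work:
Reaction: q₁ = (320 - 6 - q₂)/2
Reaction: q₂ = (320 - 32 - q₁)/2
Solve simultaneously:
q₁* = (320 - 2×6 + 32)/3 = 113.33
q₂* = (320 - 2×32 + 6)/3 = 87.33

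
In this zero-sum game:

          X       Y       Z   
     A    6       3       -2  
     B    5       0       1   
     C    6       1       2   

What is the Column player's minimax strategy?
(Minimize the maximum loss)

Column should play Z, value = 2

Work:
Column player minimizes Row's maximum payoff:
Column X: max payoff to Row = 6
Column Y: max payoff to Row = 3
Column Z: max payoff to Row = 2
Minimum is 2, achieved by column Z.
Minimax strategy: Z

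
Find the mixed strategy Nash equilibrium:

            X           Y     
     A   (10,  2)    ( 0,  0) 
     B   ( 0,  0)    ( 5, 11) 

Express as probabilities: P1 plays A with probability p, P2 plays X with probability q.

p = 0.8462, q = 0.3333

Work:
Find probabilities that make opponent indifferent:
P2 chooses q to make P1 indifferent between A and B
P1 chooses p to make P2 indifferent between X and Y
Mixed NE: P1 plays (A: 0.8462, B: 0.1538), P2 plays (X: 0.3333, Y: 0.6667)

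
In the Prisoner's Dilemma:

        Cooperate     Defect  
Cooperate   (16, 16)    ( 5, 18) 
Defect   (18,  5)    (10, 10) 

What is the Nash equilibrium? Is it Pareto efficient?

(Defect, Defect) is NE; not Pareto efficient

Work:
Defect dominates Cooperate for both players:
If P2 cooperates: Defect (18) > Cooperate (16)
If P2 defects: Defect (10) > Cooperate (5)
NE: (Defect, Defect) with payoff (10, 10)
But (Cooperate, Cooperate) = (16, 16) Pareto dominates (10, 10)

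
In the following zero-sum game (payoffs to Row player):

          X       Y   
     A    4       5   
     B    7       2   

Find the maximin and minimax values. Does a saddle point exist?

Maximin = 4, Minimax = 5, Saddle: False

Work:
Row minimums: [4, 2] → maximin = 4
Column maximums: [7, 5] → minimax = 5
No saddle point (maximin ≠ minimax). Mixed strategy needed.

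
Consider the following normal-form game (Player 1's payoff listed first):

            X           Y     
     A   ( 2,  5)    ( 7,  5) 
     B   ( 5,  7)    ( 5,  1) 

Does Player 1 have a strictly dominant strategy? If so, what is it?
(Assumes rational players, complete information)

No strictly dominant strategy exists for Player 1

Work:
A strategy strictly dominates another if it gives a strictly higher payoff against every opponent action. Compare each pair of P1's strategies column-by-column:
  A vs B: [2 vs 5, 7 vs 5] → A does not strictly dominate B (column X: 2 ≤ 5)
  B vs A: [5 vs 2, 5 vs 7] → B does not strictly dominate A (column Y: 5 ≤ 7)
No single strategy strictly dominates all others → no strictly dominant strategy.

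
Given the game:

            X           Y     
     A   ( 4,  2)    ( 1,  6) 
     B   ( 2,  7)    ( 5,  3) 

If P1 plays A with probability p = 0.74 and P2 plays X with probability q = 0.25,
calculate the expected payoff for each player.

E[P1] = 2.4, E[P2] = 4.74

Work:
E[P1] = p·q·π₁(A,X) + p·(1-q)·π₁(A,Y) + (1-p)·q·π₁(B,X) + (1-p)·(1-q)·π₁(B,Y)
= 0.74·0.25·4 + 0.74·0.75·1 + 0.26·0.25·2 + 0.26·0.75·5
= 2.4

E[P2] = 4.74 (similar calculation)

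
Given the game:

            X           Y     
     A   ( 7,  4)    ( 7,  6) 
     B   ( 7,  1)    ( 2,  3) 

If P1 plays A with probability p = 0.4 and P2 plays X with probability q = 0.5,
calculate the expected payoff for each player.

E[P1] = 5.5, E[P2] = 3.2

Work:
E[P1] = p·q·π₁(A,X) + p·(1-q)·π₁(A,Y) + (1-p)·q·π₁(B,X) + (1-p)·(1-q)·π₁(B,Y)
= 0.4·0.5·7 + 0.4·0.5·7 + 0.6·0.5·7 + 0.6·0.5·2
= 5.5

E[P2] = 3.2 (similar calculation)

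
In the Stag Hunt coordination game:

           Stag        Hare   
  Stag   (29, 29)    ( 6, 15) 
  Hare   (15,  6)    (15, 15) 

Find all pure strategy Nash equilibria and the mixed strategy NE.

Pure NE: (Stag, Stag) and (Hare, Hare); Mixed NE: p = 0.3913, q = 0.3913

Work:
Check pure NE:
(Stag, Stag): (29, 29) - no unilateral deviation beneficial
(Hare, Hare): (15, 15) - no unilateral deviation beneficial
Mixed NE: P1 plays Stag with p = 0.3913, P2 plays Stag with q = 0.3913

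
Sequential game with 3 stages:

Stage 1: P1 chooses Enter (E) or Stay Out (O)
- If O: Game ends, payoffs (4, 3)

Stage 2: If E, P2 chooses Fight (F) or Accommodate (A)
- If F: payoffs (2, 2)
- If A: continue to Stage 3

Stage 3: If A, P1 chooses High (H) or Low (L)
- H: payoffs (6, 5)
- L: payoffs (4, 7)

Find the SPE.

SPE: (E, A, H); Outcome (6, 5)

Work:
Stage 3: P1 chooses H (6 vs 4)
Stage 2: P2: F->2, A->5 (anticipating H). Choose A
Stage 1: P1: O->4, E->6 (anticipating A, H). Choose E
SPE path: E -> A -> H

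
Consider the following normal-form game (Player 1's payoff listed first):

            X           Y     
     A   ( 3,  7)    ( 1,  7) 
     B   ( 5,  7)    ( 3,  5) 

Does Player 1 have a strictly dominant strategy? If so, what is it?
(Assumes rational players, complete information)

Yes, Player 1's strictly dominant strategy is B

Work:
A strategy strictly dominates another if it gives a strictly higher payoff against every opponent action. Compare each pair of P1's strategies column-by-column:
  A vs B: [3 vs 5, 1 vs 3] → A does not strictly dominate B (column X: 3 ≤ 5)
  B vs A: [5 vs 3, 3 vs 1] → B strictly dominates A
B strictly dominates every other strategy → strictly dominant.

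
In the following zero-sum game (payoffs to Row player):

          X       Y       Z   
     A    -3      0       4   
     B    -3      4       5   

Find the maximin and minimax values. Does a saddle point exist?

Maximin = -3, Minimax = -3, Saddle: True

Work:
Row minimums: [-3, -3] → maximin = -3
Column maximums: [-3, 4, 5] → minimax = -3
Saddle point exists! Game value = -3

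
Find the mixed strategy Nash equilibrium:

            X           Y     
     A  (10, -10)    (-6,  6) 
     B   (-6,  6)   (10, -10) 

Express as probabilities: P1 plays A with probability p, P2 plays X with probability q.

p = 0.5, q = 0.5

Work:
Find probabilities that make opponent indifferent:
P2 chooses q to make P1 indifferent between A and B
P1 chooses p to make P2 indifferent between X and Y
Mixed NE: P1 plays (A: 0.5, B: 0.5), P2 plays (X: 0.5, Y: 0.5)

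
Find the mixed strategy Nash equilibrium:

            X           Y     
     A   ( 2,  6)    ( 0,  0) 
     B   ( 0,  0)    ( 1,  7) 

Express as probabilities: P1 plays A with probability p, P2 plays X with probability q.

p = 0.5385, q = 0.3333

Work:
Find probabilities that make opponent indifferent:
P2 chooses q to make P1 indifferent between A and B
P1 chooses p to make P2 indifferent between X and Y
Mixed NE: P1 plays (A: 0.5385, B: 0.4615), P2 plays (X: 0.3333, Y: 0.6667)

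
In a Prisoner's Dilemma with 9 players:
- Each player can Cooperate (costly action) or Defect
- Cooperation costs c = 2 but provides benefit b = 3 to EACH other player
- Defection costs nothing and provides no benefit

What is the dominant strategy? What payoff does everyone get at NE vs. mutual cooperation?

Dominant: Defect; NE payoff = 0; Coop payoff = 22

Work:
Defect dominates (saves cost c = 2, benefit to others is external)
NE: All defect → everyone gets 0
If all cooperate: each receives (8)×3 - 2 = 22
Social dilemma: 22 > 0 but NE gives 0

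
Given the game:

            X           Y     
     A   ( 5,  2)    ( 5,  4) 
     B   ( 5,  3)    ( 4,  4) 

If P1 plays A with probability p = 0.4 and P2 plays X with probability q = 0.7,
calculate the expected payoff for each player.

E[P1] = 4.82, E[P2] = 3.02

Work:
E[P1] = p·q·π₁(A,X) + p·(1-q)·π₁(A,Y) + (1-p)·q·π₁(B,X) + (1-p)·(1-q)·π₁(B,Y)
= 0.4·0.7·5 + 0.4·0.3·5 + 0.6·0.7·5 + 0.6·0.3·4
= 4.82

E[P2] = 3.02 (similar calculation)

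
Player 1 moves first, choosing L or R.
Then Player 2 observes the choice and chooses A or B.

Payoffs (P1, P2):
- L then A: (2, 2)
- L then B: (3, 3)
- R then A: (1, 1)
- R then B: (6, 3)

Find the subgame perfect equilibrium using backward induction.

P1 plays R, P2 plays B after L and B after R; Payoff (6, 3)

Work:
Backward induction:
After L: P2 chooses B → P1 gets 3
After R: P2 chooses B → P1 gets 6
P1 chooses R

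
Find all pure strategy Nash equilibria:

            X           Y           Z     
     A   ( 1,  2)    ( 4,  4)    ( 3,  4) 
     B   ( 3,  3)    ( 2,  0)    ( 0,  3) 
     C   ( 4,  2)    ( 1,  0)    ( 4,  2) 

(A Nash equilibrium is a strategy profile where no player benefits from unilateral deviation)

Nash equilibrium: (A, Y), (C, X), (C, Z)

Work:
Best responses:
  P1 vs X: payoffs [1, 3, 4] → best response C (payoff 4)
  P1 vs Y: payoffs [4, 2, 1] → best response A (payoff 4)
  P1 vs Z: payoffs [3, 0, 4] → best response C (payoff 4)
  P2 vs A: payoffs [2, 4, 4] → best response Y/Z (payoff 4)
  P2 vs B: payoffs [3, 0, 3] → best response X/Z (payoff 3)
  P2 vs C: payoffs [2, 0, 2] → best response X/Z (payoff 2)
Mutual best responses: (A,Y), (C,X), (C,Z) → Nash equilibria.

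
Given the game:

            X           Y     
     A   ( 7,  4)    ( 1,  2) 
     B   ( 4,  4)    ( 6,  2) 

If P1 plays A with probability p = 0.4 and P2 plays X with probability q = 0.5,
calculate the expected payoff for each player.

E[P1] = 4.6, E[P2] = 3.0

Work:
E[P1] = p·q·π₁(A,X) + p·(1-q)·π₁(A,Y) + (1-p)·q·π₁(B,X) + (1-p)·(1-q)·π₁(B,Y)
= 0.4·0.5·7 + 0.4·0.5·1 + 0.6·0.5·4 + 0.6·0.5·6
= 4.6

E[P2] = 3.0 (similar calculation)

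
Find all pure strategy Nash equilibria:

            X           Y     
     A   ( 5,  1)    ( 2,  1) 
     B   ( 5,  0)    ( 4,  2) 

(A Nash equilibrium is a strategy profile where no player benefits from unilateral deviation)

Nash equilibrium: (A, X), (B, Y)

Work:
Best responses:
  P1 vs X: payoffs [5, 5] → best response A/B (payoff 5)
  P1 vs Y: payoffs [2, 4] → best response B (payoff 4)
  P2 vs A: payoffs [1, 1] → best response X/Y (payoff 1)
  P2 vs B: payoffs [0, 2] → best response Y (payoff 2)
Mutual best responses: (A,X), (B,Y) → Nash equilibria.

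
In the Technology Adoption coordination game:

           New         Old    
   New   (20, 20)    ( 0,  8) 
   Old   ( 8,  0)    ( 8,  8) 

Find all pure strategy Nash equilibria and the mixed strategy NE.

Pure NE: (New, New) and (Old, Old); Mixed NE: p = 0.4, q = 0.4

Work:
Check pure NE:
(New, New): (20, 20) - no unilateral deviation beneficial
(Old, Old): (8, 8) - no unilateral deviation beneficial
Mixed NE: P1 plays New with p = 0.4, P2 plays New with q = 0.4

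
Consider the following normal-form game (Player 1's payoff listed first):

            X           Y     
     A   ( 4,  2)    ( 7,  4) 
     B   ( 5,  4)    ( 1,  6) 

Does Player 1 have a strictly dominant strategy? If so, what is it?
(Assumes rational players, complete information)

No strictly dominant strategy exists for Player 1

Work:
A strategy strictly dominates another if it gives a strictly higher payoff against every opponent action. Compare each pair of P1's strategies column-by-column:
  A vs B: [4 vs 5, 7 vs 1] → A does not strictly dominate B (column X: 4 ≤ 5)
  B vs A: [5 vs 4, 1 vs 7] → B does not strictly dominate A (column Y: 1 ≤ 7)
No single strategy strictly dominates all others → no strictly dominant strategy.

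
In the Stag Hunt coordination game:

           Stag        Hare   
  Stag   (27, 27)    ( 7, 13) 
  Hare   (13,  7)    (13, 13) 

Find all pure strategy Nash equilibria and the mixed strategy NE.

Pure NE: (Stag, Stag) and (Hare, Hare); Mixed NE: p = 0.3, q = 0.3

Work:
Check pure NE:
(Stag, Stag): (27, 27) - no unilateral deviation beneficial
(Hare, Hare): (13, 13) - no unilateral deviation beneficial
Mixed NE: P1 plays Stag with p = 0.3, P2 plays Stag with q = 0.3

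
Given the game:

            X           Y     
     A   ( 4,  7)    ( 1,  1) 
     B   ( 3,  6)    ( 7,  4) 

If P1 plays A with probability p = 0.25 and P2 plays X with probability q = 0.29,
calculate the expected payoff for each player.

E[P1] = 4.8475, E[P2] = 4.12

Work:
E[P1] = p·q·π₁(A,X) + p·(1-q)·π₁(A,Y) + (1-p)·q·π₁(B,X) + (1-p)·(1-q)·π₁(B,Y)
= 0.25·0.29·4 + 0.25·0.71·1 + 0.75·0.29·3 + 0.75·0.71·7
= 4.8475

E[P2] = 4.12 (similar calculation)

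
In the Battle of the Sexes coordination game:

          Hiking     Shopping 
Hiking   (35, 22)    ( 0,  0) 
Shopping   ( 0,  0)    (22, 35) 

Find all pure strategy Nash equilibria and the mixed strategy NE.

Pure NE: (Hiking, Hiking) and (Shopping, Shopping); Mixed NE: p = 0.614, q = 0.386

Work:
Check pure NE:
(Hiking, Hiking): (35, 22) - no unilateral deviation beneficial
(Shopping, Shopping): (22, 35) - no unilateral deviation beneficial
Mixed NE: P1 plays Hiking with p = 0.614, P2 plays Hiking with q = 0.386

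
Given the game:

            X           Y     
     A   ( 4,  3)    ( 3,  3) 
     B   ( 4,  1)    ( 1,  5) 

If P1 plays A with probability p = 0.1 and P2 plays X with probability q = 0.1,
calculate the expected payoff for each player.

E[P1] = 1.48, E[P2] = 4.44

Work:
E[P1] = p·q·π₁(A,X) + p·(1-q)·π₁(A,Y) + (1-p)·q·π₁(B,X) + (1-p)·(1-q)·π₁(B,Y)
= 0.1·0.1·4 + 0.1·0.9·3 + 0.9·0.1·4 + 0.9·0.9·1
= 1.48

E[P2] = 4.44 (similar calculation)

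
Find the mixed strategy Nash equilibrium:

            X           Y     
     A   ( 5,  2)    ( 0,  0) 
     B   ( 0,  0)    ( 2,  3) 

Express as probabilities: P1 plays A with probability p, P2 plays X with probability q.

p = 0.6, q = 0.2857

Work:
Find probabilities that make opponent indifferent:
P2 chooses q to make P1 indifferent between A and B
P1 chooses p to make P2 indifferent between X and Y
Mixed NE: P1 plays (A: 0.6, B: 0.4), P2 plays (X: 0.2857, Y: 0.7143)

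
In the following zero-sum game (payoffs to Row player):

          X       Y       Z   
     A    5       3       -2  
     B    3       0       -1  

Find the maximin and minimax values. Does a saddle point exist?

Maximin = -1, Minimax = -1, Saddle: True

Work:
Row minimums: [-2, -1] → maximin = -1
Column maximums: [5, 3, -1] → minimax = -1
Saddle point exists! Game value = -1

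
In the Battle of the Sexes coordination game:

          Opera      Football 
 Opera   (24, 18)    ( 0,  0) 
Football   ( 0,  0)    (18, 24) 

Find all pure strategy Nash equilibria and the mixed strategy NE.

Pure NE: (Opera, Opera) and (Football, Football); Mixed NE: p = 0.5714, q = 0.4286

Work:
Check pure NE:
(Opera, Opera): (24, 18) - no unilateral deviation beneficial
(Football, Football): (18, 24) - no unilateral deviation beneficial
Mixed NE: P1 plays Opera with p = 0.5714, P2 plays Opera with q = 0.4286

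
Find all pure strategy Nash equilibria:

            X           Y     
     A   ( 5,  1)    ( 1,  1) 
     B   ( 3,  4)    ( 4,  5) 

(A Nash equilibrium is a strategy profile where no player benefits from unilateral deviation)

Nash equilibrium: (A, X), (B, Y)

Work:
Best responses:
  P1 vs X: payoffs [5, 3] → best response A (payoff 5)
  P1 vs Y: payoffs [1, 4] → best response B (payoff 4)
  P2 vs A: payoffs [1, 1] → best response X/Y (payoff 1)
  P2 vs B: payoffs [4, 5] → best response Y (payoff 5)
Mutual best responses: (A,X), (B,Y) → Nash equilibria.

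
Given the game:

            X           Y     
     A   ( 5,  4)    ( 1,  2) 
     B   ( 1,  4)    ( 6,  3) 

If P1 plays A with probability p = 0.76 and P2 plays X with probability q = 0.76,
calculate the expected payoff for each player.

E[P1] = 3.5984, E[P2] = 3.5776

Work:
E[P1] = p·q·π₁(A,X) + p·(1-q)·π₁(A,Y) + (1-p)·q·π₁(B,X) + (1-p)·(1-q)·π₁(B,Y)
= 0.76·0.76·5 + 0.76·0.24·1 + 0.24·0.76·1 + 0.24·0.24·6
= 3.5984

E[P2] = 3.5776 (similar calculation)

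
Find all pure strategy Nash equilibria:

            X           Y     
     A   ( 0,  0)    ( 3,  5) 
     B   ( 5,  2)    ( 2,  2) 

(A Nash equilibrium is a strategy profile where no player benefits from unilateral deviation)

Nash equilibrium: (A, Y), (B, X)

Work:
Best responses:
  P1 vs X: payoffs [0, 5] → best response B (payoff 5)
  P1 vs Y: payoffs [3, 2] → best response A (payoff 3)
  P2 vs A: payoffs [0, 5] → best response Y (payoff 5)
  P2 vs B: payoffs [2, 2] → best response X/Y (payoff 2)
Mutual best responses: (A,Y), (B,X) → Nash equilibria.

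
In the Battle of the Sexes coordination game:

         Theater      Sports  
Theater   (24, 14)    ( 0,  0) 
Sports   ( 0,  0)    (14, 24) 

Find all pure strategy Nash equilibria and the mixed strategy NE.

Pure NE: (Theater, Theater) and (Sports, Sports); Mixed NE: p = 0.6316, q = 0.3684

Work:
Check pure NE:
(Theater, Theater): (24, 14) - no unilateral deviation beneficial
(Sports, Sports): (14, 24) - no unilateral deviation beneficial
Mixed NE: P1 plays Theater with p = 0.6316, P2 plays Theater with q = 0.3684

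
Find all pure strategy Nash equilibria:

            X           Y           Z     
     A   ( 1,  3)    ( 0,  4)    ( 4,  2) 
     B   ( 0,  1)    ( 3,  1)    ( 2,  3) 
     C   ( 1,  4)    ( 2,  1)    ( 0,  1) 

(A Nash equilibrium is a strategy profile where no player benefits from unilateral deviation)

Nash equilibrium: (C, X)

Work:
Best responses:
  P1 vs X: payoffs [1, 0, 1] → best response A/C (payoff 1)
  P1 vs Y: payoffs [0, 3, 2] → best response B (payoff 3)
  P1 vs Z: payoffs [4, 2, 0] → best response A (payoff 4)
  P2 vs A: payoffs [3, 4, 2] → best response Y (payoff 4)
  P2 vs B: payoffs [1, 1, 3] → best response Z (payoff 3)
  P2 vs C: payoffs [4, 1, 1] → best response X (payoff 4)
Mutual best responses: (C,X) → Nash equilibria.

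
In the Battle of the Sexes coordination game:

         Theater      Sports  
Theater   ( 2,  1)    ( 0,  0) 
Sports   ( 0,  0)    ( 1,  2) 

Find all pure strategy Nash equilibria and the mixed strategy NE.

Pure NE: (Theater, Theater) and (Sports, Sports); Mixed NE: p = 0.6667, q = 0.3333

Work:
Check pure NE:
(Theater, Theater): (2, 1) - no unilateral deviation beneficial
(Sports, Sports): (1, 2) - no unilateral deviation beneficial
Mixed NE: P1 plays Theater with p = 0.6667, P2 plays Theater with q = 0.3333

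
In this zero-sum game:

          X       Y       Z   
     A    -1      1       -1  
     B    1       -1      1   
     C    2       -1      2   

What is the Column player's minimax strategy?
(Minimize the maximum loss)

Column should play Y, value = 1

Work:
Column player minimizes Row's maximum payoff:
Column X: max payoff to Row = 2
Column Y: max payoff to Row = 1
Column Z: max payoff to Row = 2
Minimum is 1, achieved by column Y.
Minimax strategy: Y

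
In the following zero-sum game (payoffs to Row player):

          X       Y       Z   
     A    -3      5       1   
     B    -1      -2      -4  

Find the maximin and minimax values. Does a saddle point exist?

Maximin = -3, Minimax = -1, Saddle: False

Work:
Row minimums: [-3, -4] → maximin = -3
Column maximums: [-1, 5, 1] → minimax = -1
No saddle point (maximin ≠ minimax). Mixed strategy needed.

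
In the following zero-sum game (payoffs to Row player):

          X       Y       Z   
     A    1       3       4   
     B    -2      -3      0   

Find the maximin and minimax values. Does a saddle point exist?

Maximin = 1, Minimax = 1, Saddle: True

Work:
Row minimums: [1, -3] → maximin = 1
Column maximums: [1, 3, 4] → minimax = 1
Saddle point exists! Game value = 1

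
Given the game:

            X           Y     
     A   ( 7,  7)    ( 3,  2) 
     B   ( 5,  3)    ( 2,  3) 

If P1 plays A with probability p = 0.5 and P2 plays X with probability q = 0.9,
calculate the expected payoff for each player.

E[P1] = 5.65, E[P2] = 4.75

Work:
E[P1] = p·q·π₁(A,X) + p·(1-q)·π₁(A,Y) + (1-p)·q·π₁(B,X) + (1-p)·(1-q)·π₁(B,Y)
= 0.5·0.9·7 + 0.5·0.1·3 + 0.5·0.9·5 + 0.5·0.1·2
= 5.65

E[P2] = 4.75 (similar calculation)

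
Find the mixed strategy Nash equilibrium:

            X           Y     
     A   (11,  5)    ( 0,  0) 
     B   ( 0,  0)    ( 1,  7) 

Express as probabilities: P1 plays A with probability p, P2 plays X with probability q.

p = 0.5833, q = 0.0833

Work:
Find probabilities that make opponent indifferent:
P2 chooses q to make P1 indifferent between A and B
P1 chooses p to make P2 indifferent between X and Y
Mixed NE: P1 plays (A: 0.5833, B: 0.4167), P2 plays (X: 0.0833, Y: 0.9167)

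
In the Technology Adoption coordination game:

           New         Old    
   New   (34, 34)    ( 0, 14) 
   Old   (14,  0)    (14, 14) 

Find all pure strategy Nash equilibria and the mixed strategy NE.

Pure NE: (New, New) and (Old, Old); Mixed NE: p = 0.4118, q = 0.4118

Work:
Check pure NE:
(New, New): (34, 34) - no unilateral deviation beneficial
(Old, Old): (14, 14) - no unilateral deviation beneficial
Mixed NE: P1 plays New with p = 0.4118, P2 plays New with q = 0.4118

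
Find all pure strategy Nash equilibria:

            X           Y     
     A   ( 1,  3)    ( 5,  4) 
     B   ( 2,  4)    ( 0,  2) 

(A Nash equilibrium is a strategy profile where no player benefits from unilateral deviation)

Nash equilibrium: (A, Y), (B, X)

Work:
Best responses:
  P1 vs X: payoffs [1, 2] → best response B (payoff 2)
  P1 vs Y: payoffs [5, 0] → best response A (payoff 5)
  P2 vs A: payoffs [3, 4] → best response Y (payoff 4)
  P2 vs B: payoffs [4, 2] → best response X (payoff 4)
Mutual best responses: (A,Y), (B,X) → Nash equilibria.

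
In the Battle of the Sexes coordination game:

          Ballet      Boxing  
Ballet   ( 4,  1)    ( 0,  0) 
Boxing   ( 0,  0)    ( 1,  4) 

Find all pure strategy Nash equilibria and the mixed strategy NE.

Pure NE: (Ballet, Ballet) and (Boxing, Boxing); Mixed NE: p = 0.8, q = 0.2

Work:
Check pure NE:
(Ballet, Ballet): (4, 1) - no unilateral deviation beneficial
(Boxing, Boxing): (1, 4) - no unilateral deviation beneficial
Mixed NE: P1 plays Ballet with p = 0.8, P2 plays Ballet with q = 0.2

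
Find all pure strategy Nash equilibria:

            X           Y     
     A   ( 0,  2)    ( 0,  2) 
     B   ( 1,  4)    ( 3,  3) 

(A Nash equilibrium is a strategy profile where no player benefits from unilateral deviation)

Nash equilibrium: (B, X)

Work:
Best responses:
  P1 vs X: payoffs [0, 1] → best response B (payoff 1)
  P1 vs Y: payoffs [0, 3] → best response B (payoff 3)
  P2 vs A: payoffs [2, 2] → best response X/Y (payoff 2)
  P2 vs B: payoffs [4, 3] → best response X (payoff 4)
Mutual best responses: (B,X) → Nash equilibria.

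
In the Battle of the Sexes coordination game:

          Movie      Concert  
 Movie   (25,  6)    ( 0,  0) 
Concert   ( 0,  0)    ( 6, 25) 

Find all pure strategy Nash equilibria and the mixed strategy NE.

Pure NE: (Movie, Movie) and (Concert, Concert); Mixed NE: p = 0.8065, q = 0.1935

Work:
Check pure NE:
(Movie, Movie): (25, 6) - no unilateral deviation beneficial
(Concert, Concert): (6, 25) - no unilateral deviation beneficial
Mixed NE: P1 plays Movie with p = 0.8065, P2 plays Movie with q = 0.1935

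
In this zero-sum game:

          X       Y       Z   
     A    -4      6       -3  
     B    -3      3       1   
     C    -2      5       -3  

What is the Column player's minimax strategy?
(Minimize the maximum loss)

Column should play X, value = -2

Work:
Column player minimizes Row's maximum payoff:
Column X: max payoff to Row = -2
Column Y: max payoff to Row = 6
Column Z: max payoff to Row = 1
Minimum is -2, achieved by column X.
Minimax strategy: X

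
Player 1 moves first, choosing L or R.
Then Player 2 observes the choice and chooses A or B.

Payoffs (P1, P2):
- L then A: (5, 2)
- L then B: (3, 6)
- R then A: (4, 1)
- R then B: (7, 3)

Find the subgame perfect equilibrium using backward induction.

P1 plays R, P2 plays B after L and B after R; Payoff (7, 3)

Work:
Backward induction:
After L: P2 chooses B → P1 gets 3
After R: P2 chooses B → P1 gets 7
P1 chooses R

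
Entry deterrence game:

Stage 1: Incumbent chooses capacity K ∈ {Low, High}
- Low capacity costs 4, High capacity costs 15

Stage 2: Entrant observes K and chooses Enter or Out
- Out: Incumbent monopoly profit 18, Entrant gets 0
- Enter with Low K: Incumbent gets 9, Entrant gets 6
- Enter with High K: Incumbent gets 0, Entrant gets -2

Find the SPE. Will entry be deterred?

SPE: (Low, Enter|Low, Out|High); Entry not deterred. Incumbent net profit = 5, Entrant gets 6

Work:
After Low K: Entrant enters (6 > 0)
After High K: Entrant stays out (-2 < 0)
Incumbent: Low → 9−4=5, High → 18−15=3
Incumbent chooses Low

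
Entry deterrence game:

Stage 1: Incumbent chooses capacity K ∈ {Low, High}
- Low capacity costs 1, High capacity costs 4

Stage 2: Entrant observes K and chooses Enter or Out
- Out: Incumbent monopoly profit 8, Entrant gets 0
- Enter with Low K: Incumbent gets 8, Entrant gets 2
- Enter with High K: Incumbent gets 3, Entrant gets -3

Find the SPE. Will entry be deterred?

SPE: (Low, Enter|Low, Out|High); Entry not deterred. Incumbent net profit = 7, Entrant gets 2

Work:
After Low K: Entrant enters (2 > 0)
After High K: Entrant stays out (-3 < 0)
Incumbent: Low → 8−1=7, High → 8−4=4
Incumbent chooses Low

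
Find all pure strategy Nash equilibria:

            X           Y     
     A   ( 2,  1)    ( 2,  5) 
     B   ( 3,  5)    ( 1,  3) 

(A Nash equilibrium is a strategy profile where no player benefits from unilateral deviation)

Nash equilibrium: (A, Y), (B, X)

Work:
Best responses:
  P1 vs X: payoffs [2, 3] → best response B (payoff 3)
  P1 vs Y: payoffs [2, 1] → best response A (payoff 2)
  P2 vs A: payoffs [1, 5] → best response Y (payoff 5)
  P2 vs B: payoffs [5, 3] → best response X (payoff 5)
Mutual best responses: (A,Y), (B,X) → Nash equilibria.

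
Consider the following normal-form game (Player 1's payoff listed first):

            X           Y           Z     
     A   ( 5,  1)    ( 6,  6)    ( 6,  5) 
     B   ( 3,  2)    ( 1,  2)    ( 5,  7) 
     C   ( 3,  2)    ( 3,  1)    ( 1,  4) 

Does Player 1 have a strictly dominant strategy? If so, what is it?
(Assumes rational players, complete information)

Yes, Player 1's strictly dominant strategy is A

Work:
A strategy strictly dominates another if it gives a strictly higher payoff against every opponent action. Compare each pair of P1's strategies column-by-column:
  A vs B: [5 vs 3, 6 vs 1, 6 vs 5] → A strictly dominates B
  A vs C: [5 vs 3, 6 vs 3, 6 vs 1] → A strictly dominates C
  B vs A: [3 vs 5, 1 vs 6, 5 vs 6] → B does not strictly dominate A (column X: 3 ≤ 5)
  B vs C: [3 vs 3, 1 vs 3, 5 vs 1] → B does not strictly dominate C (column X: 3 ≤ 3)
  C vs A: [3 vs 5, 3 vs 6, 1 vs 6] → C does not strictly dominate A (column X: 3 ≤ 5)
  C vs B: [3 vs 3, 3 vs 1, 1 vs 5] → C does not strictly dominate B (column X: 3 ≤ 3)
A strictly dominates every other strategy → strictly dominant.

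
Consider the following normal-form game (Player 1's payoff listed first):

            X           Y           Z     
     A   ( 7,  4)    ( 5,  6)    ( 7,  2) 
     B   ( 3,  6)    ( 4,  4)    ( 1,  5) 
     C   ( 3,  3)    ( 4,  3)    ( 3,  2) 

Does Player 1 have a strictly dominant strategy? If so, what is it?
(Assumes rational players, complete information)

Yes, Player 1's strictly dominant strategy is A

Work:
A strategy strictly dominates another if it gives a strictly higher payoff against every opponent action. Compare each pair of P1's strategies column-by-column:
  A vs B: [7 vs 3, 5 vs 4, 7 vs 1] → A strictly dominates B
  A vs C: [7 vs 3, 5 vs 4, 7 vs 3] → A strictly dominates C
  B vs A: [3 vs 7, 4 vs 5, 1 vs 7] → B does not strictly dominate A (column X: 3 ≤ 7)
  B vs C: [3 vs 3, 4 vs 4, 1 vs 3] → B does not strictly dominate C (column X: 3 ≤ 3)
  C vs A: [3 vs 7, 4 vs 5, 3 vs 7] → C does not strictly dominate A (column X: 3 ≤ 7)
  C vs B: [3 vs 3, 4 vs 4, 3 vs 1] → C does not strictly dominate B (column X: 3 ≤ 3)
A strictly dominates every other strategy → strictly dominant.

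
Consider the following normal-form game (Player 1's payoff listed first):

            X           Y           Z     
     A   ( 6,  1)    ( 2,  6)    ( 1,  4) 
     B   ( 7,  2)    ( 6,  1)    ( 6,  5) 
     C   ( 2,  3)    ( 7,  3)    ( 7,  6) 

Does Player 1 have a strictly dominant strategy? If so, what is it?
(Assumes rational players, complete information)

No strictly dominant strategy exists for Player 1

Work:
A strategy strictly dominates another if it gives a strictly higher payoff against every opponent action. Compare each pair of P1's strategies column-by-column:
  A vs B: [6 vs 7, 2 vs 6, 1 vs 6] → A does not strictly dominate B (column X: 6 ≤ 7)
  A vs C: [6 vs 2, 2 vs 7, 1 vs 7] → A does not strictly dominate C (column Y: 2 ≤ 7)
  B vs A: [7 vs 6, 6 vs 2, 6 vs 1] → B strictly dominates A
  B vs C: [7 vs 2, 6 vs 7, 6 vs 7] → B does not strictly dominate C (column Y: 6 ≤ 7)
  C vs A: [2 vs 6, 7 vs 2, 7 vs 1] → C does not strictly dominate A (column X: 2 ≤ 6)
  C vs B: [2 vs 7, 7 vs 6, 7 vs 6] → C does not strictly dominate B (column X: 2 ≤ 7)
No single strategy strictly dominates all others → no strictly dominant strategy.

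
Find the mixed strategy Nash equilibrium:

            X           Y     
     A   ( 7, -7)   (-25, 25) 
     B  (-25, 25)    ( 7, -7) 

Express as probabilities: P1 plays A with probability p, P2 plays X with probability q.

p = 0.5, q = 0.5

Work:
Find probabilities that make opponent indifferent:
P2 chooses q to make P1 indifferent between A and B
P1 chooses p to make P2 indifferent between X and Y
Mixed NE: P1 plays (A: 0.5, B: 0.5), P2 plays (X: 0.5, Y: 0.5)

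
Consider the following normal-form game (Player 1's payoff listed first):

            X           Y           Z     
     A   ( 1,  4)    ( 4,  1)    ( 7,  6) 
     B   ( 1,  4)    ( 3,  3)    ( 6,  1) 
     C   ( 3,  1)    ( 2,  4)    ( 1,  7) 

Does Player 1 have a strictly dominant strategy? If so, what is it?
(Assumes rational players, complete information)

No strictly dominant strategy exists for Player 1

Work:
A strategy strictly dominates another if it gives a strictly higher payoff against every opponent action. Compare each pair of P1's strategies column-by-column:
  A vs B: [1 vs 1, 4 vs 3, 7 vs 6] → A does not strictly dominate B (column X: 1 ≤ 1)
  A vs C: [1 vs 3, 4 vs 2, 7 vs 1] → A does not strictly dominate C (column X: 1 ≤ 3)
  B vs A: [1 vs 1, 3 vs 4, 6 vs 7] → B does not strictly dominate A (column X: 1 ≤ 1)
  B vs C: [1 vs 3, 3 vs 2, 6 vs 1] → B does not strictly dominate C (column X: 1 ≤ 3)
  C vs A: [3 vs 1, 2 vs 4, 1 vs 7] → C does not strictly dominate A (column Y: 2 ≤ 4)
  C vs B: [3 vs 1, 2 vs 3, 1 vs 6] → C does not strictly dominate B (column Y: 2 ≤ 3)
No single strategy strictly dominates all others → no strictly dominant strategy.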